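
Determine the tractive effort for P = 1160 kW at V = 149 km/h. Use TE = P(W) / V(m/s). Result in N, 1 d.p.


Convert: P = 1160 kW = 1160000 W
V = 149 / 3.6 = 41.3889 m/s
TE = 1160000 / 41.3889
TE = 28026.8 N

28026.8


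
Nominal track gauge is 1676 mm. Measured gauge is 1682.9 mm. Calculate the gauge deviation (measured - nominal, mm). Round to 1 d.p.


Deviation = measured - nominal
Deviation = 1682.9 - 1676
Deviation = 6.9 mm

6.9


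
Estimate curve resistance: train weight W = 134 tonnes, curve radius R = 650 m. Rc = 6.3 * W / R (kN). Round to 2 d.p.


Rc = 6.3 * W / R
Rc = 6.3 * 134 / 650
Rc = 844.2 / 650
Rc = 1.30 kN

1.30


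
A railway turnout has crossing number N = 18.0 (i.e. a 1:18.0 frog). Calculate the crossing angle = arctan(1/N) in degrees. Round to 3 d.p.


1/N = 1/18.0 = 0.055556
angle = arctan(0.055556) = 0.055499 rad
angle = 0.055499 * 180/pi = 3.180 degrees

3.180


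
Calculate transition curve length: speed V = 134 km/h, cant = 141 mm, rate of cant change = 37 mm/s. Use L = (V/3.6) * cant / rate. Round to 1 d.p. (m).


Convert speed: V = 134 / 3.6 = 37.2222 m/s
L = 37.2222 * 141 / 37
L = 5248.3333 / 37
L = 141.8 m

141.8


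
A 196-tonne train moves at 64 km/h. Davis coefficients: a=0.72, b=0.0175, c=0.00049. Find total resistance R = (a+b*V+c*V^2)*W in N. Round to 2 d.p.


b*V = 0.0175 * 64 = 1.12
c*V^2 = 0.00049 * 4096 = 2.00704
R_per_t = 0.72 + 1.12 + 2.00704 = 3.84704 N/t
R_total = 3.84704 * 196 = 754.02 N

754.02


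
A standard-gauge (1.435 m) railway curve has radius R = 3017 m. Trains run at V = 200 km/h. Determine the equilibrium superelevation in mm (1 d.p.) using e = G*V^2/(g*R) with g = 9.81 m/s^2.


Convert speed: V = 200 / 3.6 = 55.5556 m/s
Apply formula: e = 1.435 * 55.5556^2 / (9.81 * 3017)
e = 1.435 * 3086.4198 / 29596.77
e = 0.149645 m = 149.6 mm

149.6


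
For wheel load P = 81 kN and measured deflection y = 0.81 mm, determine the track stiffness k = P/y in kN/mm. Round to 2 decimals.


Track stiffness k = P / y
k = 81 / 0.81
k = 100.00 kN/mm

100.00


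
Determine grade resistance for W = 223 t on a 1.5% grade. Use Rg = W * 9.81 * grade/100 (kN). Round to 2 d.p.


Rg = W * 9.81 * grade / 100
Rg = 223 * 9.81 * 1.5 / 100
Rg = 2187.63 * 0.015
Rg = 32.81 kN

32.81


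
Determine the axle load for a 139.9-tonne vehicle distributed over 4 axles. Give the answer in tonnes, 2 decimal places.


Load per axle = total weight / number of axles
Load = 139.9 / 4
Load = 34.98 tonnes

34.98


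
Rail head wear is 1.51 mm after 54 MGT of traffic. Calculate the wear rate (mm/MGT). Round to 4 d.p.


Wear rate = total wear / cumulative tonnage
Rate = 1.51 / 54
Rate = 0.0280 mm/MGT

0.0280


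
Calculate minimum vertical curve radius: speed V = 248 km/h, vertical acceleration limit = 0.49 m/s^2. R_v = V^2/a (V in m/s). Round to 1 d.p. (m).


Convert speed: V = 248 / 3.6 = 68.8889 m/s
V^2 = 4745.679 m^2/s^2
R_v = 4745.679 / 0.49
R_v = 9685.1 m

9685.1


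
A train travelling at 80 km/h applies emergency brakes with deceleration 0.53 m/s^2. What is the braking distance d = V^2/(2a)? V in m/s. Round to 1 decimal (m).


Convert speed: V = 80 / 3.6 = 22.2222 m/s
V^2 = 493.8272
d = 493.8272 / (2 * 0.53)
d = 493.8272 / 1.06
d = 465.9 m

465.9


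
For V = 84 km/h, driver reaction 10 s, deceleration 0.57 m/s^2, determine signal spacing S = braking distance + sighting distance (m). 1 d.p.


V = 84 / 3.6 = 23.3333 m/s
Braking distance = 23.3333^2 / (2*0.57) = 477.5828 m
Sighting distance = 23.3333 * 10 = 233.3333 m
S = 477.5828 + 233.3333 = 710.9 m

710.9


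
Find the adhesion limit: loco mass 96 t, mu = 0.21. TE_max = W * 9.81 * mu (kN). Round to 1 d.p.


TE_max = W * g * mu
TE_max = 96 * 9.81 * 0.21
TE_max = 941.76 * 0.21
TE_max = 197.8 kN

197.8


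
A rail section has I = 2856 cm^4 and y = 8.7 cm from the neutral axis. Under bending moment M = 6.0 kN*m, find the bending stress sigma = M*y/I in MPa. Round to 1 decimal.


Convert units:
M = 6.0 kN*m = 6000000 N*mm
y = 8.7 cm = 87 mm
I = 2856 cm^4 = 28560000 mm^4
sigma = 6000000 * 87 / 28560000
sigma = 18.3 MPa

18.3


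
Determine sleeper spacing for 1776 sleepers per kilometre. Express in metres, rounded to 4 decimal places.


Spacing = 1000 m / number of sleepers
Spacing = 1000 / 1776
Spacing = 0.5631 m

0.5631


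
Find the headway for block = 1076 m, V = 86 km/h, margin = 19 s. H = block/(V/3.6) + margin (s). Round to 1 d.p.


V = 86 / 3.6 = 23.8889 m/s
Block traversal time = 1076 / 23.8889 = 45.0419 s
Headway = 45.0419 + 19
Headway = 64.0 s

64.0


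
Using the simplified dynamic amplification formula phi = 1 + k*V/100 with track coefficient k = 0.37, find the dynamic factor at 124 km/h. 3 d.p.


phi = 1 + k * V / 100
phi = 1 + 0.37 * 124 / 100
phi = 1 + 0.4588
phi = 1.459

1.459


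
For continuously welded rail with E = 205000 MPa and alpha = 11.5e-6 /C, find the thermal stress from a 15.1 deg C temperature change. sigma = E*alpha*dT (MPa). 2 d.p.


sigma = E * alpha * dT
sigma = 205000 * 11.5e-6 * 15.1
sigma = 2.3575 * 15.1
sigma = 35.60 MPa

35.60


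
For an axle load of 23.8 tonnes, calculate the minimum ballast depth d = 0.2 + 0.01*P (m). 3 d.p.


d = 0.2 + 0.01 * 23.8
d = 0.2 + 0.238
d = 0.438 m

0.438


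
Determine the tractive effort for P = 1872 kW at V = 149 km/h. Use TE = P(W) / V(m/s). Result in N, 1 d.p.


Convert: P = 1872 kW = 1872000 W
V = 149 / 3.6 = 41.3889 m/s
TE = 1872000 / 41.3889
TE = 45229.5 N

45229.5


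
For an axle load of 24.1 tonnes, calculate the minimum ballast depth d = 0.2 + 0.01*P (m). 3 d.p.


d = 0.2 + 0.01 * 24.1
d = 0.2 + 0.241
d = 0.441 m

0.441


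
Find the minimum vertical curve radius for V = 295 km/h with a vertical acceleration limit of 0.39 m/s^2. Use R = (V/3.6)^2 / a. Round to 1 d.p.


Convert speed: V = 295 / 3.6 = 81.9444 m/s
V^2 = 6714.892 m^2/s^2
R_v = 6714.892 / 0.39
R_v = 17217.7 m

17217.7


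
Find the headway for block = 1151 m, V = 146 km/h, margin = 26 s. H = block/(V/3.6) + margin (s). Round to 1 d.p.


V = 146 / 3.6 = 40.5556 m/s
Block traversal time = 1151 / 40.5556 = 28.3808 s
Headway = 28.3808 + 26
Headway = 54.4 s

54.4


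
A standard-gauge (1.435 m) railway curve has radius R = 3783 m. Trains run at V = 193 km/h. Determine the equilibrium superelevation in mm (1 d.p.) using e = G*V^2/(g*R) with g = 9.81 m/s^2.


Convert speed: V = 193 / 3.6 = 53.6111 m/s
Apply formula: e = 1.435 * 53.6111^2 / (9.81 * 3783)
e = 1.435 * 2874.1512 / 37111.23
e = 0.111136 m = 111.1 mm

111.1


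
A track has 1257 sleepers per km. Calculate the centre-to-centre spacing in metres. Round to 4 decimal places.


Spacing = 1000 m / number of sleepers
Spacing = 1000 / 1257
Spacing = 0.7955 m

0.7955


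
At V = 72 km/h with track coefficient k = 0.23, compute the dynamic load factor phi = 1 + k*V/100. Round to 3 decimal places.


phi = 1 + k * V / 100
phi = 1 + 0.23 * 72 / 100
phi = 1 + 0.1656
phi = 1.166

1.166


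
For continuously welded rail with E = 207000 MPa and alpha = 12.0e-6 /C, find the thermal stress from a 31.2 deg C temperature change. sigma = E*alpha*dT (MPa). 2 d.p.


sigma = E * alpha * dT
sigma = 207000 * 12.0e-6 * 31.2
sigma = 2.484 * 31.2
sigma = 77.50 MPa

77.50


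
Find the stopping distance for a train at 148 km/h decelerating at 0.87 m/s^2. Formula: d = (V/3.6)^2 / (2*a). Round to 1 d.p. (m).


Convert speed: V = 148 / 3.6 = 41.1111 m/s
V^2 = 1690.1235
d = 1690.1235 / (2 * 0.87)
d = 1690.1235 / 1.74
d = 971.3 m

971.3


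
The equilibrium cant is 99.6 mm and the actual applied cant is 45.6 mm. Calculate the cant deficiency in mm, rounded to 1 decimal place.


Cant deficiency = equilibrium cant - actual cant
CD = 99.6 - 45.6
CD = 54.0 mm

54.0


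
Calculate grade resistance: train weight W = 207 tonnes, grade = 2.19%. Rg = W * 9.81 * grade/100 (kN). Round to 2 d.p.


Rg = W * 9.81 * grade / 100
Rg = 207 * 9.81 * 2.19 / 100
Rg = 2030.67 * 0.0219
Rg = 44.47 kN

44.47


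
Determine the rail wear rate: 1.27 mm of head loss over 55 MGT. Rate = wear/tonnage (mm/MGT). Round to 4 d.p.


Wear rate = total wear / cumulative tonnage
Rate = 1.27 / 55
Rate = 0.0231 mm/MGT

0.0231


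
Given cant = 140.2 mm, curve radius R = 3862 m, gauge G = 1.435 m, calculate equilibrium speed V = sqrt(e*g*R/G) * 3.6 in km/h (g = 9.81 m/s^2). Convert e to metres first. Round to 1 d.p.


Convert cant: e = 140.2 mm = 0.1402 m
V_ms = sqrt(0.1402 * 9.81 * 3862 / 1.435)
V_ms = sqrt(3701.496895) = 60.8399 m/s
V = 60.8399 * 3.6 = 219.0 km/h

219.0


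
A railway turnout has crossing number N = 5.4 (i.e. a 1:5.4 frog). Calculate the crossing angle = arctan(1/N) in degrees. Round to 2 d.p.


1/N = 1/5.4 = 0.185185
angle = arctan(0.185185) = 0.183111 rad
angle = 0.183111 * 180/pi = 10.49 degrees

10.49


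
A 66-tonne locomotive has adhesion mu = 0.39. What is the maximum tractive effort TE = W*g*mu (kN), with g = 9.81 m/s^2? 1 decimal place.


TE_max = W * g * mu
TE_max = 66 * 9.81 * 0.39
TE_max = 647.46 * 0.39
TE_max = 252.5 kN

252.5


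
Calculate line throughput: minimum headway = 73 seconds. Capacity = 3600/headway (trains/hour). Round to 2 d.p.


Capacity = 3600 / headway
Capacity = 3600 / 73
Capacity = 49.32 trains/hour

49.32


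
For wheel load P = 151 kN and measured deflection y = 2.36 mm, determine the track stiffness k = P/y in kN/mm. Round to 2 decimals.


Track stiffness k = P / y
k = 151 / 2.36
k = 63.98 kN/mm

63.98


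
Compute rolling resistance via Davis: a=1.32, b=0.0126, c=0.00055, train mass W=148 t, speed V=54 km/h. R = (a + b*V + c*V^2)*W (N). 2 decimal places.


b*V = 0.0126 * 54 = 0.6804
c*V^2 = 0.00055 * 2916 = 1.6038
R_per_t = 1.32 + 0.6804 + 1.6038 = 3.6042 N/t
R_total = 3.6042 * 148 = 533.42 N

533.42


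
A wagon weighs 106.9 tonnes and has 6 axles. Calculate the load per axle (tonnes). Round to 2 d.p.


Load per axle = total weight / number of axles
Load = 106.9 / 6
Load = 17.82 tonnes

17.82


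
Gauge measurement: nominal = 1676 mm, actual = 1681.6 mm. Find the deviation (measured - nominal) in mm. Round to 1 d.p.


Deviation = measured - nominal
Deviation = 1681.6 - 1676
Deviation = 5.6 mm

5.6


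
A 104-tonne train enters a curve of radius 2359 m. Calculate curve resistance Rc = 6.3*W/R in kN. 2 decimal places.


Rc = 6.3 * W / R
Rc = 6.3 * 104 / 2359
Rc = 655.2 / 2359
Rc = 0.28 kN

0.28


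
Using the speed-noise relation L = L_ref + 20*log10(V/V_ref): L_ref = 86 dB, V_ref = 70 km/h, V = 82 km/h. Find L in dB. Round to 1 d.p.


V/V_ref = 82 / 70 = 1.171429
log10(1.171429) = 0.068716
20 * 0.068716 = 1.3743
L = 86 + 1.3743 = 87.4 dB

87.4


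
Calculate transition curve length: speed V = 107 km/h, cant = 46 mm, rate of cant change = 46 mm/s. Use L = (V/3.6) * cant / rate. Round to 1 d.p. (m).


Convert speed: V = 107 / 3.6 = 29.7222 m/s
L = 29.7222 * 46 / 46
L = 1367.2222 / 46
L = 29.7 m

29.7


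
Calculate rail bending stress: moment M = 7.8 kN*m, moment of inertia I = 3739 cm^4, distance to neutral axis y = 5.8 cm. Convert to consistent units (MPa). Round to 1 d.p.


Convert units:
M = 7.8 kN*m = 7800000 N*mm
y = 5.8 cm = 58 mm
I = 3739 cm^4 = 37390000 mm^4
sigma = 7800000 * 58 / 37390000
sigma = 12.1 MPa

12.1


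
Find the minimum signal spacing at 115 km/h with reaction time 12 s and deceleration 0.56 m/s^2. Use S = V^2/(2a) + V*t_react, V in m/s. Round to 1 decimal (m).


V = 115 / 3.6 = 31.9444 m/s
Braking distance = 31.9444^2 / (2*0.56) = 911.1139 m
Sighting distance = 31.9444 * 12 = 383.3333 m
S = 911.1139 + 383.3333 = 1294.4 m

1294.4


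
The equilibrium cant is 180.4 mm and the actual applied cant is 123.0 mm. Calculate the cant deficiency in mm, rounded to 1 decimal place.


Cant deficiency = equilibrium cant - actual cant
CD = 180.4 - 123.0
CD = 57.4 mm

57.4


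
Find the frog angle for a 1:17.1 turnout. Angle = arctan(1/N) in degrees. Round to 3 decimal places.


1/N = 1/17.1 = 0.05848
angle = arctan(0.05848) = 0.058413 rad
angle = 0.058413 * 180/pi = 3.347 degrees

3.347


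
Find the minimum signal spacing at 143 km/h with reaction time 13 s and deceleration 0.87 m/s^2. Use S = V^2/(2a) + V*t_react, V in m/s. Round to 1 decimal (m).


V = 143 / 3.6 = 39.7222 m/s
Braking distance = 39.7222^2 / (2*0.87) = 906.8132 m
Sighting distance = 39.7222 * 13 = 516.3889 m
S = 906.8132 + 516.3889 = 1423.2 m

1423.2


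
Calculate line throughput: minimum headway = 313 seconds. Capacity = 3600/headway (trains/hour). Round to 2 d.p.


Capacity = 3600 / headway
Capacity = 3600 / 313
Capacity = 11.50 trains/hour

11.50


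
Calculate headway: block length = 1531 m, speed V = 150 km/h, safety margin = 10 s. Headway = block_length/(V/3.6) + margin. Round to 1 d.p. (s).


V = 150 / 3.6 = 41.6667 m/s
Block traversal time = 1531 / 41.6667 = 36.744 s
Headway = 36.744 + 10
Headway = 46.7 s

46.7


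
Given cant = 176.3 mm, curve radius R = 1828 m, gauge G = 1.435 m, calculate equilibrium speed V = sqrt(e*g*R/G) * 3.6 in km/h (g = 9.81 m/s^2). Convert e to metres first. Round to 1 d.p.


Convert cant: e = 176.3 mm = 0.1763 m
V_ms = sqrt(0.1763 * 9.81 * 1828 / 1.435)
V_ms = sqrt(2203.157829) = 46.9378 m/s
V = 46.9378 * 3.6 = 169.0 km/h

169.0


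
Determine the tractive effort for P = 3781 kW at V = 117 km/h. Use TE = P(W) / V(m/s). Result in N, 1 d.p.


Convert: P = 3781 kW = 3781000 W
V = 117 / 3.6 = 32.5 m/s
TE = 3781000 / 32.5
TE = 116338.5 N

116338.5


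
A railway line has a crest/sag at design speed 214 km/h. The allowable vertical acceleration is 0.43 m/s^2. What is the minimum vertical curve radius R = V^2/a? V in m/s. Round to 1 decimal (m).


Convert speed: V = 214 / 3.6 = 59.4444 m/s
V^2 = 3533.642 m^2/s^2
R_v = 3533.642 / 0.43
R_v = 8217.8 m

8217.8


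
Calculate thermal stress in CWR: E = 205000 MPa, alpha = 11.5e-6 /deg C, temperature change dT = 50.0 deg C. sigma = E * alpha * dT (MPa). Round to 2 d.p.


sigma = E * alpha * dT
sigma = 205000 * 11.5e-6 * 50.0
sigma = 2.3575 * 50.0
sigma = 117.88 MPa

117.88


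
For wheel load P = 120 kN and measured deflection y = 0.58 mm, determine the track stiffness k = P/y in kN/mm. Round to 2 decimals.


Track stiffness k = P / y
k = 120 / 0.58
k = 206.90 kN/mm

206.90


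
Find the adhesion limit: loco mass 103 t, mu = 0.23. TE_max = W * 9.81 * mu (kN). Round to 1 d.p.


TE_max = W * g * mu
TE_max = 103 * 9.81 * 0.23
TE_max = 1010.43 * 0.23
TE_max = 232.4 kN

232.4


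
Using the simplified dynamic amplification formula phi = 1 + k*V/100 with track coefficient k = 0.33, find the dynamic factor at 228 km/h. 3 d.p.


phi = 1 + k * V / 100
phi = 1 + 0.33 * 228 / 100
phi = 1 + 0.7524
phi = 1.752

1.752


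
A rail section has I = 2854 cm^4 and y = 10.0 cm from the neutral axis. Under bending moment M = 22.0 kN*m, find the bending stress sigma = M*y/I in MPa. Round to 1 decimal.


Convert units:
M = 22.0 kN*m = 22000000 N*mm
y = 10.0 cm = 100 mm
I = 2854 cm^4 = 28540000 mm^4
sigma = 22000000 * 100 / 28540000
sigma = 77.1 MPa

77.1


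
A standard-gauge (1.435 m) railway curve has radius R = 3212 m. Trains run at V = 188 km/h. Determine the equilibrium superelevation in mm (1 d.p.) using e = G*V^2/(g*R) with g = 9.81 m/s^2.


Convert speed: V = 188 / 3.6 = 52.2222 m/s
Apply formula: e = 1.435 * 52.2222^2 / (9.81 * 3212)
e = 1.435 * 2727.1605 / 31509.72
e = 0.124199 m = 124.2 mm

124.2


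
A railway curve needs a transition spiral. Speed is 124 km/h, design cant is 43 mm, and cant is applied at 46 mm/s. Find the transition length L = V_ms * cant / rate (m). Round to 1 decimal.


Convert speed: V = 124 / 3.6 = 34.4444 m/s
L = 34.4444 * 43 / 46
L = 1481.1111 / 46
L = 32.2 m

32.2


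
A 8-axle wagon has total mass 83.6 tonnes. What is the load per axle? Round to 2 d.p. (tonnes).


Load per axle = total weight / number of axles
Load = 83.6 / 8
Load = 10.45 tonnes

10.45


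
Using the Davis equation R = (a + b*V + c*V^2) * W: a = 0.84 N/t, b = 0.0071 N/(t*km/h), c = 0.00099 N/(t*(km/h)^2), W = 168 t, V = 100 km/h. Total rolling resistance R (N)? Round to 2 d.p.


b*V = 0.0071 * 100 = 0.71
c*V^2 = 0.00099 * 10000 = 9.9
R_per_t = 0.84 + 0.71 + 9.9 = 11.45 N/t
R_total = 11.45 * 168 = 1923.60 N

1923.60


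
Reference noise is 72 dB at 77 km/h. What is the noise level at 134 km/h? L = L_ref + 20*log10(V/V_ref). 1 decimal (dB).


V/V_ref = 134 / 77 = 1.74026
log10(1.74026) = 0.240614
20 * 0.240614 = 4.8123
L = 72 + 4.8123 = 76.8 dB

76.8


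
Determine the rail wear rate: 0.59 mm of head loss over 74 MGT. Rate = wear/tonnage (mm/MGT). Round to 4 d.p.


Wear rate = total wear / cumulative tonnage
Rate = 0.59 / 74
Rate = 0.0080 mm/MGT

0.0080


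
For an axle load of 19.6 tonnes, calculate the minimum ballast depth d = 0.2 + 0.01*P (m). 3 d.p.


d = 0.2 + 0.01 * 19.6
d = 0.2 + 0.196
d = 0.396 m

0.396


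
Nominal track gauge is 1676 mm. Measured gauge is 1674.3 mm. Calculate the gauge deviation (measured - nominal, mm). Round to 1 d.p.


Deviation = measured - nominal
Deviation = 1674.3 - 1676
Deviation = -1.7 mm

-1.7


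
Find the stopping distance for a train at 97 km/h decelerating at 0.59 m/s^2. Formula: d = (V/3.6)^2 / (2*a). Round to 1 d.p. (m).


Convert speed: V = 97 / 3.6 = 26.9444 m/s
V^2 = 726.0031
d = 726.0031 / (2 * 0.59)
d = 726.0031 / 1.18
d = 615.3 m

615.3


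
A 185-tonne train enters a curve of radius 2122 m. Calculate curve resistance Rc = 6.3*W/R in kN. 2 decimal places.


Rc = 6.3 * W / R
Rc = 6.3 * 185 / 2122
Rc = 1165.5 / 2122
Rc = 0.55 kN

0.55


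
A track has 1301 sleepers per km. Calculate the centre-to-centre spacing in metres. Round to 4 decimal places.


Spacing = 1000 m / number of sleepers
Spacing = 1000 / 1301
Spacing = 0.7686 m

0.7686


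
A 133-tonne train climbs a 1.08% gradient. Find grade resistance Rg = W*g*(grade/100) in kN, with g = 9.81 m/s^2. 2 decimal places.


Rg = W * 9.81 * grade / 100
Rg = 133 * 9.81 * 1.08 / 100
Rg = 1304.73 * 0.0108
Rg = 14.09 kN

14.09


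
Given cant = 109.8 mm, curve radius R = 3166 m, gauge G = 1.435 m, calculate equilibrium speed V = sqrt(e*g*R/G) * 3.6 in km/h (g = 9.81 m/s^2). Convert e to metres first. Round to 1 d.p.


Convert cant: e = 109.8 mm = 0.1098 m
V_ms = sqrt(0.1098 * 9.81 * 3166 / 1.435)
V_ms = sqrt(2376.459169) = 48.7489 m/s
V = 48.7489 * 3.6 = 175.5 km/h

175.5


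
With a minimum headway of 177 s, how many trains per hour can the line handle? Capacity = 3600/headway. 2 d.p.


Capacity = 3600 / headway
Capacity = 3600 / 177
Capacity = 20.34 trains/hour

20.34


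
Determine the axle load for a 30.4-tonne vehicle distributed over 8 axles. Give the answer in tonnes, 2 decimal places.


Load per axle = total weight / number of axles
Load = 30.4 / 8
Load = 3.80 tonnes

3.80


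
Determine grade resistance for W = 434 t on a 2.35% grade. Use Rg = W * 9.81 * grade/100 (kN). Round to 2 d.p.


Rg = W * 9.81 * grade / 100
Rg = 434 * 9.81 * 2.35 / 100
Rg = 4257.54 * 0.0235
Rg = 100.05 kN

100.05


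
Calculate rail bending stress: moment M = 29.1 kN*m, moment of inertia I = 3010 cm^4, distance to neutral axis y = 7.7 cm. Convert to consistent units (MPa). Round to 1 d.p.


Convert units:
M = 29.1 kN*m = 29100000 N*mm
y = 7.7 cm = 77 mm
I = 3010 cm^4 = 30100000 mm^4
sigma = 29100000 * 77 / 30100000
sigma = 74.4 MPa

74.4


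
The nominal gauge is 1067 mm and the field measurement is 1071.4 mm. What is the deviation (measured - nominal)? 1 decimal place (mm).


Deviation = measured - nominal
Deviation = 1071.4 - 1067
Deviation = 4.4 mm

4.4


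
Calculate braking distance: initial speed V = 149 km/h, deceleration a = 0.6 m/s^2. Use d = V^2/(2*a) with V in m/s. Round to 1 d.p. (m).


Convert speed: V = 149 / 3.6 = 41.3889 m/s
V^2 = 1713.0401
d = 1713.0401 / (2 * 0.6)
d = 1713.0401 / 1.2
d = 1427.5 m

1427.5


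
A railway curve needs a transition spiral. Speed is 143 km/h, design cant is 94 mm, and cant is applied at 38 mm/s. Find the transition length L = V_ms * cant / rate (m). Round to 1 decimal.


Convert speed: V = 143 / 3.6 = 39.7222 m/s
L = 39.7222 * 94 / 38
L = 3733.8889 / 38
L = 98.3 m

98.3


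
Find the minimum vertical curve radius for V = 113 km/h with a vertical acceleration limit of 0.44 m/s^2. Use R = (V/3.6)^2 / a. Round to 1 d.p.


Convert speed: V = 113 / 3.6 = 31.3889 m/s
V^2 = 985.2623 m^2/s^2
R_v = 985.2623 / 0.44
R_v = 2239.2 m

2239.2


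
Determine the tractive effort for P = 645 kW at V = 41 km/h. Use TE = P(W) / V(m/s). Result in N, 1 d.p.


Convert: P = 645 kW = 645000 W
V = 41 / 3.6 = 11.3889 m/s
TE = 645000 / 11.3889
TE = 56634.1 N

56634.1


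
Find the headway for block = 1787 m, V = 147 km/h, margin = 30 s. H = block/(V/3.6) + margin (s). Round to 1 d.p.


V = 147 / 3.6 = 40.8333 m/s
Block traversal time = 1787 / 40.8333 = 43.7633 s
Headway = 43.7633 + 30
Headway = 73.8 s

73.8


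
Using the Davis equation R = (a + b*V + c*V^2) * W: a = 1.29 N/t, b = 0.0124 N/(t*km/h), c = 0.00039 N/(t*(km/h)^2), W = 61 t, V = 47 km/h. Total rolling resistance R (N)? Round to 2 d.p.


b*V = 0.0124 * 47 = 0.5828
c*V^2 = 0.00039 * 2209 = 0.86151
R_per_t = 1.29 + 0.5828 + 0.86151 = 2.73431 N/t
R_total = 2.73431 * 61 = 166.79 N

166.79


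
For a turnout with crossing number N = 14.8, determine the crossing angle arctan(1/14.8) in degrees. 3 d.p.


1/N = 1/14.8 = 0.067568
angle = arctan(0.067568) = 0.067465 rad
angle = 0.067465 * 180/pi = 3.865 degrees

3.865


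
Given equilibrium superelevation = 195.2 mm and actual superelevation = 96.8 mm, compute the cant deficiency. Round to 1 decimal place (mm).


Cant deficiency = equilibrium cant - actual cant
CD = 195.2 - 96.8
CD = 98.4 mm

98.4


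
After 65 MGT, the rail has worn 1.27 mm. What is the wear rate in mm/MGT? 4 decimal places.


Wear rate = total wear / cumulative tonnage
Rate = 1.27 / 65
Rate = 0.0195 mm/MGT

0.0195


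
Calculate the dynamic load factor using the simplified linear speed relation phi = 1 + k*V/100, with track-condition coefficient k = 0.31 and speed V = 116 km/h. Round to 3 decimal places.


phi = 1 + k * V / 100
phi = 1 + 0.31 * 116 / 100
phi = 1 + 0.3596
phi = 1.360

1.360


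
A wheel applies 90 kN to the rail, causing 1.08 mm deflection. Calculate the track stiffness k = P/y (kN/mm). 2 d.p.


Track stiffness k = P / y
k = 90 / 1.08
k = 83.33 kN/mm

83.33


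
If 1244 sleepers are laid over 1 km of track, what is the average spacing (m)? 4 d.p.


Spacing = 1000 m / number of sleepers
Spacing = 1000 / 1244
Spacing = 0.8039 m

0.8039


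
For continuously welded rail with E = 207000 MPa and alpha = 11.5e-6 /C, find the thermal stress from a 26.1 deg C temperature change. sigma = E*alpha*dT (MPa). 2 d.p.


sigma = E * alpha * dT
sigma = 207000 * 11.5e-6 * 26.1
sigma = 2.3805 * 26.1
sigma = 62.13 MPa

62.13


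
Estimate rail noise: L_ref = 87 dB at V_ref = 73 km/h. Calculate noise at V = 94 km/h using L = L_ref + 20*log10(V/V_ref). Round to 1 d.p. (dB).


V/V_ref = 94 / 73 = 1.287671
log10(1.287671) = 0.109805
20 * 0.109805 = 2.1961
L = 87 + 2.1961 = 89.2 dB

89.2


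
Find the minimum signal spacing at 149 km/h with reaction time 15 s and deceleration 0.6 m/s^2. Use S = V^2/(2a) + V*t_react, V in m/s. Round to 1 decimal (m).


V = 149 / 3.6 = 41.3889 m/s
Braking distance = 41.3889^2 / (2*0.6) = 1427.5334 m
Sighting distance = 41.3889 * 15 = 620.8333 m
S = 1427.5334 + 620.8333 = 2048.4 m

2048.4


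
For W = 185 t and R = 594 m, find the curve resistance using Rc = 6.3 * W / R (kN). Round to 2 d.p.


Rc = 6.3 * W / R
Rc = 6.3 * 185 / 594
Rc = 1165.5 / 594
Rc = 1.96 kN

1.96


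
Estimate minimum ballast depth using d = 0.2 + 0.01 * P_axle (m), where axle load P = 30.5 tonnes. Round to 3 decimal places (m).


d = 0.2 + 0.01 * 30.5
d = 0.2 + 0.305
d = 0.505 m

0.505


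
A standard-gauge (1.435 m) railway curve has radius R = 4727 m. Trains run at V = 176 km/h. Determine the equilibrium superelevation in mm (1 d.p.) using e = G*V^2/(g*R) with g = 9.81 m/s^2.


Convert speed: V = 176 / 3.6 = 48.8889 m/s
Apply formula: e = 1.435 * 48.8889^2 / (9.81 * 4727)
e = 1.435 * 2390.1235 / 46371.87
e = 0.073964 m = 74.0 mm

74.0


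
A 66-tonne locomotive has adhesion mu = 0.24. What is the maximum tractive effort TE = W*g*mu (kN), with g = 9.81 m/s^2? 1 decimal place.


TE_max = W * g * mu
TE_max = 66 * 9.81 * 0.24
TE_max = 647.46 * 0.24
TE_max = 155.4 kN

155.4


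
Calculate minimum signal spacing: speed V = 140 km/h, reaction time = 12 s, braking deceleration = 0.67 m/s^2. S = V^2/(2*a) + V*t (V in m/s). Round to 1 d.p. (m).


V = 140 / 3.6 = 38.8889 m/s
Braking distance = 38.8889^2 / (2*0.67) = 1128.6162 m
Sighting distance = 38.8889 * 12 = 466.6667 m
S = 1128.6162 + 466.6667 = 1595.3 m

1595.3


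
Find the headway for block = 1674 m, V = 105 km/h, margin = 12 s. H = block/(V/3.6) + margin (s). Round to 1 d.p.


V = 105 / 3.6 = 29.1667 m/s
Block traversal time = 1674 / 29.1667 = 57.3943 s
Headway = 57.3943 + 12
Headway = 69.4 s

69.4


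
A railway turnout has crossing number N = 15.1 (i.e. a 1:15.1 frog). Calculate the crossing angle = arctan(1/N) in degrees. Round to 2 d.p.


1/N = 1/15.1 = 0.066225
angle = arctan(0.066225) = 0.066129 rad
angle = 0.066129 * 180/pi = 3.79 degrees

3.79


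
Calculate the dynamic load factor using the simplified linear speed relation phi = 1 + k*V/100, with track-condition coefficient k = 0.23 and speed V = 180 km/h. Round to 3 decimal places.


phi = 1 + k * V / 100
phi = 1 + 0.23 * 180 / 100
phi = 1 + 0.414
phi = 1.414

1.414


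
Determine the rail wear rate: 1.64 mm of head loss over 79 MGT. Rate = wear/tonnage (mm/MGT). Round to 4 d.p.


Wear rate = total wear / cumulative tonnage
Rate = 1.64 / 79
Rate = 0.0208 mm/MGT

0.0208


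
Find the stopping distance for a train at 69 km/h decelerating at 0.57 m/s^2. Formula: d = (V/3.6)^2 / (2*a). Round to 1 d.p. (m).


Convert speed: V = 69 / 3.6 = 19.1667 m/s
V^2 = 367.3611
d = 367.3611 / (2 * 0.57)
d = 367.3611 / 1.14
d = 322.2 m

322.2


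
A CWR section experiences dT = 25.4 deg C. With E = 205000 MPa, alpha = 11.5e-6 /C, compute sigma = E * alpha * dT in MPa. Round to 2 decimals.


sigma = E * alpha * dT
sigma = 205000 * 11.5e-6 * 25.4
sigma = 2.3575 * 25.4
sigma = 59.88 MPa

59.88


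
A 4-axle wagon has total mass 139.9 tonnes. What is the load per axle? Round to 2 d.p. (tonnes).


Load per axle = total weight / number of axles
Load = 139.9 / 4
Load = 34.98 tonnes

34.98


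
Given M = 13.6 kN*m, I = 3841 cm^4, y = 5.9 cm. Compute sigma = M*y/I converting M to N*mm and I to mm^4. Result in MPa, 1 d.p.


Convert units:
M = 13.6 kN*m = 13600000 N*mm
y = 5.9 cm = 59 mm
I = 3841 cm^4 = 38410000 mm^4
sigma = 13600000 * 59 / 38410000
sigma = 20.9 MPa

20.9


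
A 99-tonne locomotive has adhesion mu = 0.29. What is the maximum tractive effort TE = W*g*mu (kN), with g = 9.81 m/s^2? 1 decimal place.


TE_max = W * g * mu
TE_max = 99 * 9.81 * 0.29
TE_max = 971.19 * 0.29
TE_max = 281.6 kN

281.6


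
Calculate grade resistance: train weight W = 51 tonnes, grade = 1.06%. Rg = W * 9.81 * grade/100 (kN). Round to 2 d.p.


Rg = W * 9.81 * grade / 100
Rg = 51 * 9.81 * 1.06 / 100
Rg = 500.31 * 0.0106
Rg = 5.30 kN

5.30


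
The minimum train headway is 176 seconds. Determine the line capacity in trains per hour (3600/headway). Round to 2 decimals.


Capacity = 3600 / headway
Capacity = 3600 / 176
Capacity = 20.45 trains/hour

20.45


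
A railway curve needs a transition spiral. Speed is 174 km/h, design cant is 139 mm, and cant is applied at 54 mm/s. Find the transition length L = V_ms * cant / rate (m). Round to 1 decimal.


Convert speed: V = 174 / 3.6 = 48.3333 m/s
L = 48.3333 * 139 / 54
L = 6718.3333 / 54
L = 124.4 m

124.4


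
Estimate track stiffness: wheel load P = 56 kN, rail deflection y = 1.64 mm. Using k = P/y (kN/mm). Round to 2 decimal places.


Track stiffness k = P / y
k = 56 / 1.64
k = 34.15 kN/mm

34.15


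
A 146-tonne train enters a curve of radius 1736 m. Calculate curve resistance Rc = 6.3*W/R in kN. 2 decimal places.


Rc = 6.3 * W / R
Rc = 6.3 * 146 / 1736
Rc = 919.8 / 1736
Rc = 0.53 kN

0.53


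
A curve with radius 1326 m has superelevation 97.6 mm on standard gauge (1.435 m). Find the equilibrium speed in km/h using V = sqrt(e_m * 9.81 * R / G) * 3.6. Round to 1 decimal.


Convert cant: e = 97.6 mm = 0.0976 m
V_ms = sqrt(0.0976 * 9.81 * 1326 / 1.435)
V_ms = sqrt(884.729377) = 29.7444 m/s
V = 29.7444 * 3.6 = 107.1 km/h

107.1


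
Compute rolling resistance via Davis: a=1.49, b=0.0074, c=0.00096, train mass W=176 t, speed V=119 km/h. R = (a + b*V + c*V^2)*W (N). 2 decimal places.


b*V = 0.0074 * 119 = 0.8806
c*V^2 = 0.00096 * 14161 = 13.59456
R_per_t = 1.49 + 0.8806 + 13.59456 = 15.96516 N/t
R_total = 15.96516 * 176 = 2809.87 N

2809.87


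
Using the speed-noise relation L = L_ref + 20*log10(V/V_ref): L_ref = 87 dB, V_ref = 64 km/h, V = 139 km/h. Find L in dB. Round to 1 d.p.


V/V_ref = 139 / 64 = 2.171875
log10(2.171875) = 0.336835
20 * 0.336835 = 6.7367
L = 87 + 6.7367 = 93.7 dB

93.7


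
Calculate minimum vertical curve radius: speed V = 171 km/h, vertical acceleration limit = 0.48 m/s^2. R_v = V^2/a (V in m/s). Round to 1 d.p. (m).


Convert speed: V = 171 / 3.6 = 47.5 m/s
V^2 = 2256.25 m^2/s^2
R_v = 2256.25 / 0.48
R_v = 4700.5 m

4700.5


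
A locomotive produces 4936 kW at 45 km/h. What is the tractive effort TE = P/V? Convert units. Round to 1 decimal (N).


Convert: P = 4936 kW = 4936000 W
V = 45 / 3.6 = 12.5 m/s
TE = 4936000 / 12.5
TE = 394880.0 N

394880.0


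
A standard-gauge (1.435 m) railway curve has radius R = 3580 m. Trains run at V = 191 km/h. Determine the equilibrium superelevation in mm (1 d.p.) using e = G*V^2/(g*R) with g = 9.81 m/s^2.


Convert speed: V = 191 / 3.6 = 53.0556 m/s
Apply formula: e = 1.435 * 53.0556^2 / (9.81 * 3580)
e = 1.435 * 2814.892 / 35119.8
e = 0.115017 m = 115.0 mm

115.0


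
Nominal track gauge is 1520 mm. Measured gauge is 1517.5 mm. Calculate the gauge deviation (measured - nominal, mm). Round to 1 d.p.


Deviation = measured - nominal
Deviation = 1517.5 - 1520
Deviation = -2.5 mm

-2.5


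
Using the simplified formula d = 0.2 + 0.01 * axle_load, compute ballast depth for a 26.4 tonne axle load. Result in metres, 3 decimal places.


d = 0.2 + 0.01 * 26.4
d = 0.2 + 0.264
d = 0.464 m

0.464


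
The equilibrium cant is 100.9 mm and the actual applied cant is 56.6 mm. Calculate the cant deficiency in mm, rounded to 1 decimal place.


Cant deficiency = equilibrium cant - actual cant
CD = 100.9 - 56.6
CD = 44.3 mm

44.3


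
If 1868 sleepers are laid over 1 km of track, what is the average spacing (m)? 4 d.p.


Spacing = 1000 m / number of sleepers
Spacing = 1000 / 1868
Spacing = 0.5353 m

0.5353


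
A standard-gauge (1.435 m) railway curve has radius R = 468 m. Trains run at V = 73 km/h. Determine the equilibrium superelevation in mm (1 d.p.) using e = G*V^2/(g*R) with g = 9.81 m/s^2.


Convert speed: V = 73 / 3.6 = 20.2778 m/s
Apply formula: e = 1.435 * 20.2778^2 / (9.81 * 468)
e = 1.435 * 411.1883 / 4591.08
e = 0.128522 m = 128.5 mm

128.5


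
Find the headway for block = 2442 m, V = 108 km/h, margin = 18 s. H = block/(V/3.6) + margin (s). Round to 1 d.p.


V = 108 / 3.6 = 30.0 m/s
Block traversal time = 2442 / 30.0 = 81.4 s
Headway = 81.4 + 18
Headway = 99.4 s

99.4


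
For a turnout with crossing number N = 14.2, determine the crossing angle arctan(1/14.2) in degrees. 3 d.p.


1/N = 1/14.2 = 0.070423
angle = arctan(0.070423) = 0.070306 rad
angle = 0.070306 * 180/pi = 4.028 degrees

4.028


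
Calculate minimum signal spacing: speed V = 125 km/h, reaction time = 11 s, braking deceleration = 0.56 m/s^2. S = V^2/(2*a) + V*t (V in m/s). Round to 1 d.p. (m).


V = 125 / 3.6 = 34.7222 m/s
Braking distance = 34.7222^2 / (2*0.56) = 1076.4578 m
Sighting distance = 34.7222 * 11 = 381.9444 m
S = 1076.4578 + 381.9444 = 1458.4 m

1458.4


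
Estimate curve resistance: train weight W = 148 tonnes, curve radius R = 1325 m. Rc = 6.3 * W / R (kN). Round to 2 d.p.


Rc = 6.3 * W / R
Rc = 6.3 * 148 / 1325
Rc = 932.4 / 1325
Rc = 0.70 kN

0.70


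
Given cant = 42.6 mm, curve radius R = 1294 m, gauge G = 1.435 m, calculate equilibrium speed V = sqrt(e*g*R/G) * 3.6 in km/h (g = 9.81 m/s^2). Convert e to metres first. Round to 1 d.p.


Convert cant: e = 42.6 mm = 0.0426 m
V_ms = sqrt(0.0426 * 9.81 * 1294 / 1.435)
V_ms = sqrt(376.843459) = 19.4125 m/s
V = 19.4125 * 3.6 = 69.9 km/h

69.9


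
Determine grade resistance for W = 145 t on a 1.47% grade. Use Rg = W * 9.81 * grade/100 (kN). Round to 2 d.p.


Rg = W * 9.81 * grade / 100
Rg = 145 * 9.81 * 1.47 / 100
Rg = 1422.45 * 0.0147
Rg = 20.91 kN

20.91


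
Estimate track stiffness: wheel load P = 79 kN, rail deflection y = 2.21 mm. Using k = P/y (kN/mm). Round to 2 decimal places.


Track stiffness k = P / y
k = 79 / 2.21
k = 35.75 kN/mm

35.75


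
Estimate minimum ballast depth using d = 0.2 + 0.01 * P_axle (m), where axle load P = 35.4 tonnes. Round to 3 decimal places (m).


d = 0.2 + 0.01 * 35.4
d = 0.2 + 0.354
d = 0.554 m

0.554


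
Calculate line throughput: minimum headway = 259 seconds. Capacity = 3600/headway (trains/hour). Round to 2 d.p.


Capacity = 3600 / headway
Capacity = 3600 / 259
Capacity = 13.90 trains/hour

13.90


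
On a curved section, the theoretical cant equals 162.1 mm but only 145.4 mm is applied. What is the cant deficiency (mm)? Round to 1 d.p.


Cant deficiency = equilibrium cant - actual cant
CD = 162.1 - 145.4
CD = 16.7 mm

16.7


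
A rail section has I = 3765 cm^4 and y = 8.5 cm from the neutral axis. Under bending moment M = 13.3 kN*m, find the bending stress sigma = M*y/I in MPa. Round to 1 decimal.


Convert units:
M = 13.3 kN*m = 13300000 N*mm
y = 8.5 cm = 85 mm
I = 3765 cm^4 = 37650000 mm^4
sigma = 13300000 * 85 / 37650000
sigma = 30.0 MPa

30.0


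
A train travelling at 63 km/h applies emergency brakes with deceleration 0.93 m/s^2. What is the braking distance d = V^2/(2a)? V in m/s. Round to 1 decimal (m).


Convert speed: V = 63 / 3.6 = 17.5 m/s
V^2 = 306.25
d = 306.25 / (2 * 0.93)
d = 306.25 / 1.86
d = 164.7 m

164.7


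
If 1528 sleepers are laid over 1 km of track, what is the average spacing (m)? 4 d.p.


Spacing = 1000 m / number of sleepers
Spacing = 1000 / 1528
Spacing = 0.6545 m

0.6545


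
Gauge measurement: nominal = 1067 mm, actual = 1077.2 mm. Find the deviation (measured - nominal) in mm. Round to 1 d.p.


Deviation = measured - nominal
Deviation = 1077.2 - 1067
Deviation = 10.2 mm

10.2


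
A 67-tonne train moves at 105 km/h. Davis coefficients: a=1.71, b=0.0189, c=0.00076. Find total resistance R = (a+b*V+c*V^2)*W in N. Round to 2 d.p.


b*V = 0.0189 * 105 = 1.9845
c*V^2 = 0.00076 * 11025 = 8.379
R_per_t = 1.71 + 1.9845 + 8.379 = 12.0735 N/t
R_total = 12.0735 * 67 = 808.92 N

808.92


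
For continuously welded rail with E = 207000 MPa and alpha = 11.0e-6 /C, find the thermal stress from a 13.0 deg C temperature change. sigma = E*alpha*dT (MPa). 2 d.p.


sigma = E * alpha * dT
sigma = 207000 * 11.0e-6 * 13.0
sigma = 2.277 * 13.0
sigma = 29.60 MPa

29.60


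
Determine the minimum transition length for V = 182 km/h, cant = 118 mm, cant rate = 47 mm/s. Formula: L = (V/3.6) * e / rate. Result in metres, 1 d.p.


Convert speed: V = 182 / 3.6 = 50.5556 m/s
L = 50.5556 * 118 / 47
L = 5965.5556 / 47
L = 126.9 m

126.9


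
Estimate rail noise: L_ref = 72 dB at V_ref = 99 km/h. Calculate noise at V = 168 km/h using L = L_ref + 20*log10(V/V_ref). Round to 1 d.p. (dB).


V/V_ref = 168 / 99 = 1.69697
log10(1.69697) = 0.229674
20 * 0.229674 = 4.5935
L = 72 + 4.5935 = 76.6 dB

76.6


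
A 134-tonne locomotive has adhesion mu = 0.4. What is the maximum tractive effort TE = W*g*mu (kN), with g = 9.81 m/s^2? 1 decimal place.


TE_max = W * g * mu
TE_max = 134 * 9.81 * 0.4
TE_max = 1314.54 * 0.4
TE_max = 525.8 kN

525.8


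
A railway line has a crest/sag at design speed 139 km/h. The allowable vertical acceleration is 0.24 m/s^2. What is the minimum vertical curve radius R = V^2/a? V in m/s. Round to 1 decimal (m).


Convert speed: V = 139 / 3.6 = 38.6111 m/s
V^2 = 1490.8179 m^2/s^2
R_v = 1490.8179 / 0.24
R_v = 6211.7 m

6211.7


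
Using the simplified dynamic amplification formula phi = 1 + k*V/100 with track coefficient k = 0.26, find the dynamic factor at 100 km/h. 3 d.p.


phi = 1 + k * V / 100
phi = 1 + 0.26 * 100 / 100
phi = 1 + 0.26
phi = 1.260

1.260


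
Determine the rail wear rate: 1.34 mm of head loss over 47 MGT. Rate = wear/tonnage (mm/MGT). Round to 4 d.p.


Wear rate = total wear / cumulative tonnage
Rate = 1.34 / 47
Rate = 0.0285 mm/MGT

0.0285


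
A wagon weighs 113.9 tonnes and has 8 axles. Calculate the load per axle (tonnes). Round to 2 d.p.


Load per axle = total weight / number of axles
Load = 113.9 / 8
Load = 14.24 tonnes

14.24


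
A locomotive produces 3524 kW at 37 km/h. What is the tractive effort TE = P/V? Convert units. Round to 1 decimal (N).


Convert: P = 3524 kW = 3524000 W
V = 37 / 3.6 = 10.2778 m/s
TE = 3524000 / 10.2778
TE = 342875.7 N

342875.7


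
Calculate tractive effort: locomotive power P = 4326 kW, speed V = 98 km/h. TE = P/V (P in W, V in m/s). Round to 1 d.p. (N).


Convert: P = 4326 kW = 4326000 W
V = 98 / 3.6 = 27.2222 m/s
TE = 4326000 / 27.2222
TE = 158914.3 N

158914.3


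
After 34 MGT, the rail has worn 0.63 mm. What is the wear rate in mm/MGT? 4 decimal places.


Wear rate = total wear / cumulative tonnage
Rate = 0.63 / 34
Rate = 0.0185 mm/MGT

0.0185


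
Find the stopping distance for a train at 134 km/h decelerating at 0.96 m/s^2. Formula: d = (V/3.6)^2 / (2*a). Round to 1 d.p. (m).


Convert speed: V = 134 / 3.6 = 37.2222 m/s
V^2 = 1385.4938
d = 1385.4938 / (2 * 0.96)
d = 1385.4938 / 1.92
d = 721.6 m

721.6


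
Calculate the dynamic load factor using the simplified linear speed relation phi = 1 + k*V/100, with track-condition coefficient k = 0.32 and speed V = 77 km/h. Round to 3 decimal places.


phi = 1 + k * V / 100
phi = 1 + 0.32 * 77 / 100
phi = 1 + 0.2464
phi = 1.246

1.246


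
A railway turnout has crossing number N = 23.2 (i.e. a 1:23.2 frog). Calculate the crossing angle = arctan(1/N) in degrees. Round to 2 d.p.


1/N = 1/23.2 = 0.043103
angle = arctan(0.043103) = 0.043077 rad
angle = 0.043077 * 180/pi = 2.47 degrees

2.47


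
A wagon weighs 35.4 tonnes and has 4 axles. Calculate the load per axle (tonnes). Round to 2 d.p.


Load per axle = total weight / number of axles
Load = 35.4 / 4
Load = 8.85 tonnes

8.85


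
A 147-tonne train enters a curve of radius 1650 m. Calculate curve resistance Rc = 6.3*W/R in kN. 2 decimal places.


Rc = 6.3 * W / R
Rc = 6.3 * 147 / 1650
Rc = 926.1 / 1650
Rc = 0.56 kN

0.56


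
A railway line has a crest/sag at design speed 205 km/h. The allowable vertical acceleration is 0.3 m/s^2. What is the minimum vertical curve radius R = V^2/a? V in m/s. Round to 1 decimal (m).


Convert speed: V = 205 / 3.6 = 56.9444 m/s
V^2 = 3242.6698 m^2/s^2
R_v = 3242.6698 / 0.3
R_v = 10808.9 m

10808.9


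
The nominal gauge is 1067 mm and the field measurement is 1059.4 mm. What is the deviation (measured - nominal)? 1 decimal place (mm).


Deviation = measured - nominal
Deviation = 1059.4 - 1067
Deviation = -7.6 mm

-7.6


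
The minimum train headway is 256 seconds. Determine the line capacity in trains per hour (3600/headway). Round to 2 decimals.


Capacity = 3600 / headway
Capacity = 3600 / 256
Capacity = 14.06 trains/hour

14.06
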